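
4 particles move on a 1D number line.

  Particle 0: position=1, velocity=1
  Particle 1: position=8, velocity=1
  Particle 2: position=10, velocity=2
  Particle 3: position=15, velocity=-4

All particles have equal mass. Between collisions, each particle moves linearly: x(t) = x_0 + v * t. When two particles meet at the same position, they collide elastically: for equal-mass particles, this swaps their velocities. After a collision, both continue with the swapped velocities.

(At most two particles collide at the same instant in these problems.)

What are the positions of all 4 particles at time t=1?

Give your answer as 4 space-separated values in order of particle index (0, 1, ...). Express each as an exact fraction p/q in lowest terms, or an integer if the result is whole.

Answer: 2 9 11 12

Derivation:
Collision at t=5/6: particles 2 and 3 swap velocities; positions: p0=11/6 p1=53/6 p2=35/3 p3=35/3; velocities now: v0=1 v1=1 v2=-4 v3=2
Advance to t=1 (no further collisions before then); velocities: v0=1 v1=1 v2=-4 v3=2; positions = 2 9 11 12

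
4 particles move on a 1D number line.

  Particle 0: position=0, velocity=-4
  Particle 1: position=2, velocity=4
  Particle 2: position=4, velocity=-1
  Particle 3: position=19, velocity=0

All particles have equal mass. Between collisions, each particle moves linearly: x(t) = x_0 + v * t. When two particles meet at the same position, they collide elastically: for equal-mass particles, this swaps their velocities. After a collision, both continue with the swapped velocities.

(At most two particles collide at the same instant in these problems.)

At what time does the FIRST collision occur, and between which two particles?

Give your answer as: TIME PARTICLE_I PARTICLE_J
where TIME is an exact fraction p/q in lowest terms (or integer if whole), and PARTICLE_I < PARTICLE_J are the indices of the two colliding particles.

Answer: 2/5 1 2

Derivation:
Pair (0,1): pos 0,2 vel -4,4 -> not approaching (rel speed -8 <= 0)
Pair (1,2): pos 2,4 vel 4,-1 -> gap=2, closing at 5/unit, collide at t=2/5
Pair (2,3): pos 4,19 vel -1,0 -> not approaching (rel speed -1 <= 0)
Earliest collision: t=2/5 between 1 and 2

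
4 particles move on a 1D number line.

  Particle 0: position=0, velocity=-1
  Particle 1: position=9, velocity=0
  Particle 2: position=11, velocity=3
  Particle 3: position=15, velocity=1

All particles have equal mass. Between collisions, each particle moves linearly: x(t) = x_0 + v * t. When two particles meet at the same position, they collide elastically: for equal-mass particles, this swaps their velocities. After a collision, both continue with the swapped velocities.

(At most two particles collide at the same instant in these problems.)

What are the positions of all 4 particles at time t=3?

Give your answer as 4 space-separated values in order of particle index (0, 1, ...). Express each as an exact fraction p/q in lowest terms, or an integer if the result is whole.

Answer: -3 9 18 20

Derivation:
Collision at t=2: particles 2 and 3 swap velocities; positions: p0=-2 p1=9 p2=17 p3=17; velocities now: v0=-1 v1=0 v2=1 v3=3
Advance to t=3 (no further collisions before then); velocities: v0=-1 v1=0 v2=1 v3=3; positions = -3 9 18 20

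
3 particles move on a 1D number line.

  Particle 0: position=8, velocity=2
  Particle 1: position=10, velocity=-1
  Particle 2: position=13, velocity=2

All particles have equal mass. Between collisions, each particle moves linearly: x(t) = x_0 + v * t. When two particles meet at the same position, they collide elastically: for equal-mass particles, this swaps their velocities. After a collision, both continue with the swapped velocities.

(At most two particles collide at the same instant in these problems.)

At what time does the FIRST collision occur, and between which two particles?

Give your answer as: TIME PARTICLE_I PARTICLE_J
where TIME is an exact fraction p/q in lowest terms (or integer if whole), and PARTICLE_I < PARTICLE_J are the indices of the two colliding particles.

Answer: 2/3 0 1

Derivation:
Pair (0,1): pos 8,10 vel 2,-1 -> gap=2, closing at 3/unit, collide at t=2/3
Pair (1,2): pos 10,13 vel -1,2 -> not approaching (rel speed -3 <= 0)
Earliest collision: t=2/3 between 0 and 1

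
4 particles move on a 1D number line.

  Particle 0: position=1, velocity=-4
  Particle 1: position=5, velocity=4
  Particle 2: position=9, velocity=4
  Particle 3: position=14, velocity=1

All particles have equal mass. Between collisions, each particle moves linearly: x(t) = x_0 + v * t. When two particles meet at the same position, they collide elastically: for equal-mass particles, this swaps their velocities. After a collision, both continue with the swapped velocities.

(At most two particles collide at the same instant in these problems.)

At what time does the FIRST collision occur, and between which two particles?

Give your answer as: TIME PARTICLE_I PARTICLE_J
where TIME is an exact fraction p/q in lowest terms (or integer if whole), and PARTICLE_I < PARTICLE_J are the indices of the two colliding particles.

Answer: 5/3 2 3

Derivation:
Pair (0,1): pos 1,5 vel -4,4 -> not approaching (rel speed -8 <= 0)
Pair (1,2): pos 5,9 vel 4,4 -> not approaching (rel speed 0 <= 0)
Pair (2,3): pos 9,14 vel 4,1 -> gap=5, closing at 3/unit, collide at t=5/3
Earliest collision: t=5/3 between 2 and 3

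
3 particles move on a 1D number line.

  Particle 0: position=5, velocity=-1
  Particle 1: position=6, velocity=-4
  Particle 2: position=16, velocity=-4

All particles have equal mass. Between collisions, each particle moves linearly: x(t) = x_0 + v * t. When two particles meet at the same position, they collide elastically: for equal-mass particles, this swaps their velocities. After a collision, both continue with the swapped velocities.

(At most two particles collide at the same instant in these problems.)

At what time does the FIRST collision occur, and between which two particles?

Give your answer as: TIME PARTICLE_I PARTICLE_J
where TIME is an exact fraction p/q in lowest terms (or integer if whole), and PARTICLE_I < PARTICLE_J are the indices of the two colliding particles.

Answer: 1/3 0 1

Derivation:
Pair (0,1): pos 5,6 vel -1,-4 -> gap=1, closing at 3/unit, collide at t=1/3
Pair (1,2): pos 6,16 vel -4,-4 -> not approaching (rel speed 0 <= 0)
Earliest collision: t=1/3 between 0 and 1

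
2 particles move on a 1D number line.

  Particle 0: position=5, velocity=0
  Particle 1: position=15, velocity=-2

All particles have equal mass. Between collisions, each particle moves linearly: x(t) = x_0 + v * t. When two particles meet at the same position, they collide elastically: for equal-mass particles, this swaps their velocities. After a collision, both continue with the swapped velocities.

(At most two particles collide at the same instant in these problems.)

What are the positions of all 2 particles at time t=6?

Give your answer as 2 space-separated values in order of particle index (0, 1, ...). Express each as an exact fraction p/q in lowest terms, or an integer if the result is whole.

Answer: 3 5

Derivation:
Collision at t=5: particles 0 and 1 swap velocities; positions: p0=5 p1=5; velocities now: v0=-2 v1=0
Advance to t=6 (no further collisions before then); velocities: v0=-2 v1=0; positions = 3 5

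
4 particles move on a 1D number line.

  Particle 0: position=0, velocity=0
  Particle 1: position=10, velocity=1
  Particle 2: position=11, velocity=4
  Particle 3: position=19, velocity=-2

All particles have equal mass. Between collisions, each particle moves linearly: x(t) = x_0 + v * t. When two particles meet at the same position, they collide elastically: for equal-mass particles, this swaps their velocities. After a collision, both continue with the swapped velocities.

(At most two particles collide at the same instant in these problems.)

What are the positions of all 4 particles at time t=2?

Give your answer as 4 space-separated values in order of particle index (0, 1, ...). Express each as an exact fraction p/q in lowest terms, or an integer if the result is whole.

Answer: 0 12 15 19

Derivation:
Collision at t=4/3: particles 2 and 3 swap velocities; positions: p0=0 p1=34/3 p2=49/3 p3=49/3; velocities now: v0=0 v1=1 v2=-2 v3=4
Advance to t=2 (no further collisions before then); velocities: v0=0 v1=1 v2=-2 v3=4; positions = 0 12 15 19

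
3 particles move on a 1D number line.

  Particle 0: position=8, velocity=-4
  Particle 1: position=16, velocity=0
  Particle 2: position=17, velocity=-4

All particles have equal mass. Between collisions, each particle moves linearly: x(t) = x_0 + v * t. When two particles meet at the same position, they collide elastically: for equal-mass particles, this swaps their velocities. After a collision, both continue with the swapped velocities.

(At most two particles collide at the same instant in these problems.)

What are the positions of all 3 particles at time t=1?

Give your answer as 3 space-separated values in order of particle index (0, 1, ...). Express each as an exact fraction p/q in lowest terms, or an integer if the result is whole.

Answer: 4 13 16

Derivation:
Collision at t=1/4: particles 1 and 2 swap velocities; positions: p0=7 p1=16 p2=16; velocities now: v0=-4 v1=-4 v2=0
Advance to t=1 (no further collisions before then); velocities: v0=-4 v1=-4 v2=0; positions = 4 13 16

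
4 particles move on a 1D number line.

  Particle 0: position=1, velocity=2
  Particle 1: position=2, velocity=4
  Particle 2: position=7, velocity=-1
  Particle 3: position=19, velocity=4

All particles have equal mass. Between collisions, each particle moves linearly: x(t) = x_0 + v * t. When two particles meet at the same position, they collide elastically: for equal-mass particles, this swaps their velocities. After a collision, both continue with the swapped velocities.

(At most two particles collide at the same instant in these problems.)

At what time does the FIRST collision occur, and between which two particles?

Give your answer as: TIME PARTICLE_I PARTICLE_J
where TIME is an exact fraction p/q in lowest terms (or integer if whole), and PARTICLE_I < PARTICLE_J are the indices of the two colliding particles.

Pair (0,1): pos 1,2 vel 2,4 -> not approaching (rel speed -2 <= 0)
Pair (1,2): pos 2,7 vel 4,-1 -> gap=5, closing at 5/unit, collide at t=1
Pair (2,3): pos 7,19 vel -1,4 -> not approaching (rel speed -5 <= 0)
Earliest collision: t=1 between 1 and 2

Answer: 1 1 2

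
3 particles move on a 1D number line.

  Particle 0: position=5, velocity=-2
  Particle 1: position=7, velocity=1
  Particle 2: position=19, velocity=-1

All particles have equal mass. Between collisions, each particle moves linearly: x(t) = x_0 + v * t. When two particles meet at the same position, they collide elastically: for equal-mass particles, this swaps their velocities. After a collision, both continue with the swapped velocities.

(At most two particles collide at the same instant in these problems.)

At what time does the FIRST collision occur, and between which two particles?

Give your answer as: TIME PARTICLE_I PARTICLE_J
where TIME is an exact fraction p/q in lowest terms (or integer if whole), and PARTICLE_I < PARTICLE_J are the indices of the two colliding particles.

Pair (0,1): pos 5,7 vel -2,1 -> not approaching (rel speed -3 <= 0)
Pair (1,2): pos 7,19 vel 1,-1 -> gap=12, closing at 2/unit, collide at t=6
Earliest collision: t=6 between 1 and 2

Answer: 6 1 2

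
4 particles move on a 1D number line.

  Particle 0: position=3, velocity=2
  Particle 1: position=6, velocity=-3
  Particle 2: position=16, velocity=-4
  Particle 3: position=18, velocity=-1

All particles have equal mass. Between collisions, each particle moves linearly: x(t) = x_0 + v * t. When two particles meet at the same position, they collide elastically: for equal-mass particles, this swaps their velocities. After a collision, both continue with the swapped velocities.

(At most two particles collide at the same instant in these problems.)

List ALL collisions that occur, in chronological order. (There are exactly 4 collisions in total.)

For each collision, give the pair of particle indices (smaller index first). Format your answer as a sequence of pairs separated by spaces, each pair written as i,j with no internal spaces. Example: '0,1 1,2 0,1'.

Answer: 0,1 1,2 2,3 0,1

Derivation:
Collision at t=3/5: particles 0 and 1 swap velocities; positions: p0=21/5 p1=21/5 p2=68/5 p3=87/5; velocities now: v0=-3 v1=2 v2=-4 v3=-1
Collision at t=13/6: particles 1 and 2 swap velocities; positions: p0=-1/2 p1=22/3 p2=22/3 p3=95/6; velocities now: v0=-3 v1=-4 v2=2 v3=-1
Collision at t=5: particles 2 and 3 swap velocities; positions: p0=-9 p1=-4 p2=13 p3=13; velocities now: v0=-3 v1=-4 v2=-1 v3=2
Collision at t=10: particles 0 and 1 swap velocities; positions: p0=-24 p1=-24 p2=8 p3=23; velocities now: v0=-4 v1=-3 v2=-1 v3=2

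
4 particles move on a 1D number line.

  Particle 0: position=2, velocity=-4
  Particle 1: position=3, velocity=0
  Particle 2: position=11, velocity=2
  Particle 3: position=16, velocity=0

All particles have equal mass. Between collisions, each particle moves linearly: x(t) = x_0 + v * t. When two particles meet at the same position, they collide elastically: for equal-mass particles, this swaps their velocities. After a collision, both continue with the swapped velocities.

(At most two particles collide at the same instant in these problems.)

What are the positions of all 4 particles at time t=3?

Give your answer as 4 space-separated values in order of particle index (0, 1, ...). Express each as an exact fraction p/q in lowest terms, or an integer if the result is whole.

Collision at t=5/2: particles 2 and 3 swap velocities; positions: p0=-8 p1=3 p2=16 p3=16; velocities now: v0=-4 v1=0 v2=0 v3=2
Advance to t=3 (no further collisions before then); velocities: v0=-4 v1=0 v2=0 v3=2; positions = -10 3 16 17

Answer: -10 3 16 17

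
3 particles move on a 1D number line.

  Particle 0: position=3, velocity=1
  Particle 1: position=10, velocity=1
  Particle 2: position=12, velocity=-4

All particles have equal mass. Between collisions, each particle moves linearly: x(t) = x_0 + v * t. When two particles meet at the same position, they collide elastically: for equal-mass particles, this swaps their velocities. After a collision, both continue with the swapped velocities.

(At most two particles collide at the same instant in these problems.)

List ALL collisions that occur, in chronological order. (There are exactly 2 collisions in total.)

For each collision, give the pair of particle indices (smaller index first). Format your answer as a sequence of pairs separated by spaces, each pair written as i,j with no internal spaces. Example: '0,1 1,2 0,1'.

Collision at t=2/5: particles 1 and 2 swap velocities; positions: p0=17/5 p1=52/5 p2=52/5; velocities now: v0=1 v1=-4 v2=1
Collision at t=9/5: particles 0 and 1 swap velocities; positions: p0=24/5 p1=24/5 p2=59/5; velocities now: v0=-4 v1=1 v2=1

Answer: 1,2 0,1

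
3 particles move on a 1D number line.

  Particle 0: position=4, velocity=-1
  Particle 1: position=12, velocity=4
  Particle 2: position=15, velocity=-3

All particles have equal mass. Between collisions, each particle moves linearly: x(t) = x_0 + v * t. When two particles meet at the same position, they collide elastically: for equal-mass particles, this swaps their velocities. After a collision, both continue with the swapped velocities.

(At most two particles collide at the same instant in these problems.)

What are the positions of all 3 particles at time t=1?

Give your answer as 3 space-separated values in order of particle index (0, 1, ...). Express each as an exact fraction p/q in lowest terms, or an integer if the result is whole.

Collision at t=3/7: particles 1 and 2 swap velocities; positions: p0=25/7 p1=96/7 p2=96/7; velocities now: v0=-1 v1=-3 v2=4
Advance to t=1 (no further collisions before then); velocities: v0=-1 v1=-3 v2=4; positions = 3 12 16

Answer: 3 12 16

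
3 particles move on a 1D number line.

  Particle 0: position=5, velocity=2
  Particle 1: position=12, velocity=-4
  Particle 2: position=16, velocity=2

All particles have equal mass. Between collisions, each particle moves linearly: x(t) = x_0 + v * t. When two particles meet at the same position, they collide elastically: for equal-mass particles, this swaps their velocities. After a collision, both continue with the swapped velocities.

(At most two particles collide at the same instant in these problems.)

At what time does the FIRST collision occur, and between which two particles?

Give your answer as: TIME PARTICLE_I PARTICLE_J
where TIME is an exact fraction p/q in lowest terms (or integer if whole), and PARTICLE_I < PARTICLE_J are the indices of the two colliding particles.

Pair (0,1): pos 5,12 vel 2,-4 -> gap=7, closing at 6/unit, collide at t=7/6
Pair (1,2): pos 12,16 vel -4,2 -> not approaching (rel speed -6 <= 0)
Earliest collision: t=7/6 between 0 and 1

Answer: 7/6 0 1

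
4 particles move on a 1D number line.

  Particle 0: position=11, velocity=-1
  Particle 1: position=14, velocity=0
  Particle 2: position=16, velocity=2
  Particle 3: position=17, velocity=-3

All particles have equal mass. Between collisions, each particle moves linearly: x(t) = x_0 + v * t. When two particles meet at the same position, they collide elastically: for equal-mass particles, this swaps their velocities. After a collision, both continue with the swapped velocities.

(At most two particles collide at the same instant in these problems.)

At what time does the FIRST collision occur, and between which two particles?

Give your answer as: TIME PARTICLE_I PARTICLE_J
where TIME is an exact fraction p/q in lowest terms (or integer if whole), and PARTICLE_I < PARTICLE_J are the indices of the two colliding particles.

Answer: 1/5 2 3

Derivation:
Pair (0,1): pos 11,14 vel -1,0 -> not approaching (rel speed -1 <= 0)
Pair (1,2): pos 14,16 vel 0,2 -> not approaching (rel speed -2 <= 0)
Pair (2,3): pos 16,17 vel 2,-3 -> gap=1, closing at 5/unit, collide at t=1/5
Earliest collision: t=1/5 between 2 and 3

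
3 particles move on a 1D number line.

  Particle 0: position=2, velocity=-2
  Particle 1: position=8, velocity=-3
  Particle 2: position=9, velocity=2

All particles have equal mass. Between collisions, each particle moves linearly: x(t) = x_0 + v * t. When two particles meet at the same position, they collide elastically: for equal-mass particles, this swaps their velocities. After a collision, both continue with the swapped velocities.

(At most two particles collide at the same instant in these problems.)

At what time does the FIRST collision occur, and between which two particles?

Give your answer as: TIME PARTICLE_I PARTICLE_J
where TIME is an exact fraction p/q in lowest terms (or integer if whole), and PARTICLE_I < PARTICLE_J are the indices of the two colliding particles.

Pair (0,1): pos 2,8 vel -2,-3 -> gap=6, closing at 1/unit, collide at t=6
Pair (1,2): pos 8,9 vel -3,2 -> not approaching (rel speed -5 <= 0)
Earliest collision: t=6 between 0 and 1

Answer: 6 0 1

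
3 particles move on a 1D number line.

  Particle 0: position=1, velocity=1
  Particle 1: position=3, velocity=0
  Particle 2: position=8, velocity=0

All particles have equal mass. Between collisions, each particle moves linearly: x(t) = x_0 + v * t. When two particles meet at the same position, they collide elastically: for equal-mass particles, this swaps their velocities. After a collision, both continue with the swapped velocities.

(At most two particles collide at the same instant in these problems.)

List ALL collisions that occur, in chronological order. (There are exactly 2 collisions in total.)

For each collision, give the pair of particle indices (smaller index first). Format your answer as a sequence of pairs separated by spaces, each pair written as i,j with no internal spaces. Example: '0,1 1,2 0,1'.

Collision at t=2: particles 0 and 1 swap velocities; positions: p0=3 p1=3 p2=8; velocities now: v0=0 v1=1 v2=0
Collision at t=7: particles 1 and 2 swap velocities; positions: p0=3 p1=8 p2=8; velocities now: v0=0 v1=0 v2=1

Answer: 0,1 1,2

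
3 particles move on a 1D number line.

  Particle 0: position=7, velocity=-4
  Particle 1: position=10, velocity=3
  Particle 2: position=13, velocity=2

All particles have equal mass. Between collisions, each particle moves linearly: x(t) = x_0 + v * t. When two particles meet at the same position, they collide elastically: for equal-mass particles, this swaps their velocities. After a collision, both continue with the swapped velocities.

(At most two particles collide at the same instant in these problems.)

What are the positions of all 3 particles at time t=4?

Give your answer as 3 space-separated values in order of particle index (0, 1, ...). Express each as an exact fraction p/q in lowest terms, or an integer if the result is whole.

Collision at t=3: particles 1 and 2 swap velocities; positions: p0=-5 p1=19 p2=19; velocities now: v0=-4 v1=2 v2=3
Advance to t=4 (no further collisions before then); velocities: v0=-4 v1=2 v2=3; positions = -9 21 22

Answer: -9 21 22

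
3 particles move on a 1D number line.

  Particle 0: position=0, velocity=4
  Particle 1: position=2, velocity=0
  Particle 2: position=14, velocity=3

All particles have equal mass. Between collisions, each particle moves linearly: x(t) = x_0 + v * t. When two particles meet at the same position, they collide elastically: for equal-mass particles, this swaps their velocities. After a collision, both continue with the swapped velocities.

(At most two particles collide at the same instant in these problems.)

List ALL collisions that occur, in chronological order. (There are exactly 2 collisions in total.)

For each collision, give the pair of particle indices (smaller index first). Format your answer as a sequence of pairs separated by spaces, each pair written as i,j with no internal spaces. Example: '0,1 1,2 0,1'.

Collision at t=1/2: particles 0 and 1 swap velocities; positions: p0=2 p1=2 p2=31/2; velocities now: v0=0 v1=4 v2=3
Collision at t=14: particles 1 and 2 swap velocities; positions: p0=2 p1=56 p2=56; velocities now: v0=0 v1=3 v2=4

Answer: 0,1 1,2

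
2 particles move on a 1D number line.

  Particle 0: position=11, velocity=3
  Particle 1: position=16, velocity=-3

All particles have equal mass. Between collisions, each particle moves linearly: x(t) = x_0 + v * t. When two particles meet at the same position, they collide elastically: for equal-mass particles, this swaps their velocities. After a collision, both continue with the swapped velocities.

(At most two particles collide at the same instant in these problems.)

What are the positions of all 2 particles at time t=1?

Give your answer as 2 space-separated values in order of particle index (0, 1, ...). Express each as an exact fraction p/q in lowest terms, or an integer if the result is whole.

Collision at t=5/6: particles 0 and 1 swap velocities; positions: p0=27/2 p1=27/2; velocities now: v0=-3 v1=3
Advance to t=1 (no further collisions before then); velocities: v0=-3 v1=3; positions = 13 14

Answer: 13 14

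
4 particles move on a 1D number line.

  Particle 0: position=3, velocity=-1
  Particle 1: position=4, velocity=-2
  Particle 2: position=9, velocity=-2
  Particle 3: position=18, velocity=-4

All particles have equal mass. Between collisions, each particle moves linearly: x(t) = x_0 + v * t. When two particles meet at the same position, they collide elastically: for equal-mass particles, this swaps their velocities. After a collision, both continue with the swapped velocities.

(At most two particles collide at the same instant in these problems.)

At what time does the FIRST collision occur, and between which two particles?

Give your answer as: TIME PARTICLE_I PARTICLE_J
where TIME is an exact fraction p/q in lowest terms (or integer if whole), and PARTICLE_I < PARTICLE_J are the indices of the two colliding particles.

Pair (0,1): pos 3,4 vel -1,-2 -> gap=1, closing at 1/unit, collide at t=1
Pair (1,2): pos 4,9 vel -2,-2 -> not approaching (rel speed 0 <= 0)
Pair (2,3): pos 9,18 vel -2,-4 -> gap=9, closing at 2/unit, collide at t=9/2
Earliest collision: t=1 between 0 and 1

Answer: 1 0 1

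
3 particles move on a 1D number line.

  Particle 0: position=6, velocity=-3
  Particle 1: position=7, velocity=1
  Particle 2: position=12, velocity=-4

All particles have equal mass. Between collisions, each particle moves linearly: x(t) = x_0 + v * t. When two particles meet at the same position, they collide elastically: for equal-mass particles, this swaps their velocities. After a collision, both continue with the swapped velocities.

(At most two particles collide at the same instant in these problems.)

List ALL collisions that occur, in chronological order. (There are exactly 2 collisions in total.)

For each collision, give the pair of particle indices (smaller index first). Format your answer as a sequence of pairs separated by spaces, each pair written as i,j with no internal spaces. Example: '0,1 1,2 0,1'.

Collision at t=1: particles 1 and 2 swap velocities; positions: p0=3 p1=8 p2=8; velocities now: v0=-3 v1=-4 v2=1
Collision at t=6: particles 0 and 1 swap velocities; positions: p0=-12 p1=-12 p2=13; velocities now: v0=-4 v1=-3 v2=1

Answer: 1,2 0,1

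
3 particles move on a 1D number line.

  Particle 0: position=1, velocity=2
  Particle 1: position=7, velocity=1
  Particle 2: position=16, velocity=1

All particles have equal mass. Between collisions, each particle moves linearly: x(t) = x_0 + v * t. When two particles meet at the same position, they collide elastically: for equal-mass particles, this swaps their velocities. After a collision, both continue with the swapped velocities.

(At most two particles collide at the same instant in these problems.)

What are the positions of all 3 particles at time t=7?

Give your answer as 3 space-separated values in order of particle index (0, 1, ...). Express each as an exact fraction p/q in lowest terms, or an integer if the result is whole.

Collision at t=6: particles 0 and 1 swap velocities; positions: p0=13 p1=13 p2=22; velocities now: v0=1 v1=2 v2=1
Advance to t=7 (no further collisions before then); velocities: v0=1 v1=2 v2=1; positions = 14 15 23

Answer: 14 15 23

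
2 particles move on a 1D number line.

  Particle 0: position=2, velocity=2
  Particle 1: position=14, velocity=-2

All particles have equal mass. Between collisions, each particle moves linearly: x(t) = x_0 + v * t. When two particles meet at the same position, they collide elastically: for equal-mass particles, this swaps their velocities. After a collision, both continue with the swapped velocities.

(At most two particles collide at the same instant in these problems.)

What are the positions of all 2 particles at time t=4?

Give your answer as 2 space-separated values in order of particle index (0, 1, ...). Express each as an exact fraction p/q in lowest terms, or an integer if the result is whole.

Answer: 6 10

Derivation:
Collision at t=3: particles 0 and 1 swap velocities; positions: p0=8 p1=8; velocities now: v0=-2 v1=2
Advance to t=4 (no further collisions before then); velocities: v0=-2 v1=2; positions = 6 10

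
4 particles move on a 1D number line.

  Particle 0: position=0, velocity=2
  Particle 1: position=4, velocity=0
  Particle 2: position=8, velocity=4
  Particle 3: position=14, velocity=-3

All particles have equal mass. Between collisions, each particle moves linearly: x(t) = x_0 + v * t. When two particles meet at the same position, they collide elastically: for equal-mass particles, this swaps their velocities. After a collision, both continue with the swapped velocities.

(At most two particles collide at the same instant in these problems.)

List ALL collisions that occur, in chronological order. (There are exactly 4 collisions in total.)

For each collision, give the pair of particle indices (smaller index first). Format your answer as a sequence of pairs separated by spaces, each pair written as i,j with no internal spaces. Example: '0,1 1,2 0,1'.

Answer: 2,3 0,1 1,2 0,1

Derivation:
Collision at t=6/7: particles 2 and 3 swap velocities; positions: p0=12/7 p1=4 p2=80/7 p3=80/7; velocities now: v0=2 v1=0 v2=-3 v3=4
Collision at t=2: particles 0 and 1 swap velocities; positions: p0=4 p1=4 p2=8 p3=16; velocities now: v0=0 v1=2 v2=-3 v3=4
Collision at t=14/5: particles 1 and 2 swap velocities; positions: p0=4 p1=28/5 p2=28/5 p3=96/5; velocities now: v0=0 v1=-3 v2=2 v3=4
Collision at t=10/3: particles 0 and 1 swap velocities; positions: p0=4 p1=4 p2=20/3 p3=64/3; velocities now: v0=-3 v1=0 v2=2 v3=4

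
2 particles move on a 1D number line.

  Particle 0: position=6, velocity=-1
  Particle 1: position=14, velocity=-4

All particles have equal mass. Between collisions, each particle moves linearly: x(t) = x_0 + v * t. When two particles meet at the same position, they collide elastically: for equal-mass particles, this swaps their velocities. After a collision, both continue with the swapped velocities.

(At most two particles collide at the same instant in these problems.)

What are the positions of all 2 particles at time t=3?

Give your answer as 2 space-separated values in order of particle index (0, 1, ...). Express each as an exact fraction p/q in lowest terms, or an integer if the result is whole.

Collision at t=8/3: particles 0 and 1 swap velocities; positions: p0=10/3 p1=10/3; velocities now: v0=-4 v1=-1
Advance to t=3 (no further collisions before then); velocities: v0=-4 v1=-1; positions = 2 3

Answer: 2 3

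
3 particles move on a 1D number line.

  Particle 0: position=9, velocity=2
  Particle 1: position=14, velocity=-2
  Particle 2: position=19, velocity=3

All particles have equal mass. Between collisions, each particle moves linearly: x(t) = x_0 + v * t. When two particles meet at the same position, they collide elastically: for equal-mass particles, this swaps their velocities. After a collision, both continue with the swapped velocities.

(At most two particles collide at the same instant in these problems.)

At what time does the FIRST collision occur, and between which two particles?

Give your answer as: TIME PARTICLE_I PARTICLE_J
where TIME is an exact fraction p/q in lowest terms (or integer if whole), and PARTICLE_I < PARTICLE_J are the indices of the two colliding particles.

Pair (0,1): pos 9,14 vel 2,-2 -> gap=5, closing at 4/unit, collide at t=5/4
Pair (1,2): pos 14,19 vel -2,3 -> not approaching (rel speed -5 <= 0)
Earliest collision: t=5/4 between 0 and 1

Answer: 5/4 0 1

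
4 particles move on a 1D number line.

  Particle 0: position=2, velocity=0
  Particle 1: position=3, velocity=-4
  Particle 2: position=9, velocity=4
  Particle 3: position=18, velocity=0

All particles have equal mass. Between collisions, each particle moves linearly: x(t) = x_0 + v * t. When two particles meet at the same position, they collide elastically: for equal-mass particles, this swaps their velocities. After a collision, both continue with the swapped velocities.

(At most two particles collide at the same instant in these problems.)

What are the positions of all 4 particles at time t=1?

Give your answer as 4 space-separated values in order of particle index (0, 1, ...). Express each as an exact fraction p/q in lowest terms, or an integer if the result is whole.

Collision at t=1/4: particles 0 and 1 swap velocities; positions: p0=2 p1=2 p2=10 p3=18; velocities now: v0=-4 v1=0 v2=4 v3=0
Advance to t=1 (no further collisions before then); velocities: v0=-4 v1=0 v2=4 v3=0; positions = -1 2 13 18

Answer: -1 2 13 18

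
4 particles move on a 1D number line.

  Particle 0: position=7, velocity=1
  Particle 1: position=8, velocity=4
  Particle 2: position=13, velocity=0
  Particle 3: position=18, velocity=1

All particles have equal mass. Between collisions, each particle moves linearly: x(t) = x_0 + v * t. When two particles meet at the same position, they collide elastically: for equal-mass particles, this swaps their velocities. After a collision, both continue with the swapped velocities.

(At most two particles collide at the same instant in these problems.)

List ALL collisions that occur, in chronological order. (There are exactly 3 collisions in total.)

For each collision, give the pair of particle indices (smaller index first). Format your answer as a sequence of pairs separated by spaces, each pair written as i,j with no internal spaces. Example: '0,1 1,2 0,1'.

Answer: 1,2 2,3 0,1

Derivation:
Collision at t=5/4: particles 1 and 2 swap velocities; positions: p0=33/4 p1=13 p2=13 p3=77/4; velocities now: v0=1 v1=0 v2=4 v3=1
Collision at t=10/3: particles 2 and 3 swap velocities; positions: p0=31/3 p1=13 p2=64/3 p3=64/3; velocities now: v0=1 v1=0 v2=1 v3=4
Collision at t=6: particles 0 and 1 swap velocities; positions: p0=13 p1=13 p2=24 p3=32; velocities now: v0=0 v1=1 v2=1 v3=4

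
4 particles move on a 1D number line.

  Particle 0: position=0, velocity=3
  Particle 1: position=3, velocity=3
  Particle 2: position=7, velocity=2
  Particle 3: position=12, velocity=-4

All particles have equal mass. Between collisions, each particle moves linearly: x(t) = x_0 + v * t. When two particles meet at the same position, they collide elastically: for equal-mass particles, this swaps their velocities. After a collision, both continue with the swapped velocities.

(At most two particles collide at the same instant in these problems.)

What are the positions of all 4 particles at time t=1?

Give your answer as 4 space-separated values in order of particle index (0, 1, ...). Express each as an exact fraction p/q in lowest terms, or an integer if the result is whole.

Answer: 3 6 8 9

Derivation:
Collision at t=5/6: particles 2 and 3 swap velocities; positions: p0=5/2 p1=11/2 p2=26/3 p3=26/3; velocities now: v0=3 v1=3 v2=-4 v3=2
Advance to t=1 (no further collisions before then); velocities: v0=3 v1=3 v2=-4 v3=2; positions = 3 6 8 9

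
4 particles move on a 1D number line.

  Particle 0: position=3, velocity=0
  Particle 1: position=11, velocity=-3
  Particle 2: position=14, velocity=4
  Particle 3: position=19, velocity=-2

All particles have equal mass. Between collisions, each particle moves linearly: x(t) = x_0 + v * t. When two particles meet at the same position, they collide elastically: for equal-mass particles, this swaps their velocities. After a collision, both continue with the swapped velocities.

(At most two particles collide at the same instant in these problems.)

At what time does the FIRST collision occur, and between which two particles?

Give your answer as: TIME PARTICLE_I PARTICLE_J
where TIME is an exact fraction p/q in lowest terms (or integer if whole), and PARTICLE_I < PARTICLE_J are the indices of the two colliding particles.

Answer: 5/6 2 3

Derivation:
Pair (0,1): pos 3,11 vel 0,-3 -> gap=8, closing at 3/unit, collide at t=8/3
Pair (1,2): pos 11,14 vel -3,4 -> not approaching (rel speed -7 <= 0)
Pair (2,3): pos 14,19 vel 4,-2 -> gap=5, closing at 6/unit, collide at t=5/6
Earliest collision: t=5/6 between 2 and 3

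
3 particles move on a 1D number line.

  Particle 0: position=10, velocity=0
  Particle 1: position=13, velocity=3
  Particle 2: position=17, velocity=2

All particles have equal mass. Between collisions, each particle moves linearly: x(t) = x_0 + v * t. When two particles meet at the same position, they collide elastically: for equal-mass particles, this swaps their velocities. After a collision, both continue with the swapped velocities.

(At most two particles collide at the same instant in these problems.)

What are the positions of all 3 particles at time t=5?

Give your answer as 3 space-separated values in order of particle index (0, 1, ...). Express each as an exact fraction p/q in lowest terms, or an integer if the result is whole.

Collision at t=4: particles 1 and 2 swap velocities; positions: p0=10 p1=25 p2=25; velocities now: v0=0 v1=2 v2=3
Advance to t=5 (no further collisions before then); velocities: v0=0 v1=2 v2=3; positions = 10 27 28

Answer: 10 27 28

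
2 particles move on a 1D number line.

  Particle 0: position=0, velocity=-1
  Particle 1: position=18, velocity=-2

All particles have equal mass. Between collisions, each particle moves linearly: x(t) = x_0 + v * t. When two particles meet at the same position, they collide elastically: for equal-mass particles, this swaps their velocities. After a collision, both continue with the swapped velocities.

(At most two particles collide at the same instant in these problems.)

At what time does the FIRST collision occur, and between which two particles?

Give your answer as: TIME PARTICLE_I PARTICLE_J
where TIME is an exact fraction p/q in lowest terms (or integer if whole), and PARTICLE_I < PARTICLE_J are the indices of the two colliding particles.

Pair (0,1): pos 0,18 vel -1,-2 -> gap=18, closing at 1/unit, collide at t=18
Earliest collision: t=18 between 0 and 1

Answer: 18 0 1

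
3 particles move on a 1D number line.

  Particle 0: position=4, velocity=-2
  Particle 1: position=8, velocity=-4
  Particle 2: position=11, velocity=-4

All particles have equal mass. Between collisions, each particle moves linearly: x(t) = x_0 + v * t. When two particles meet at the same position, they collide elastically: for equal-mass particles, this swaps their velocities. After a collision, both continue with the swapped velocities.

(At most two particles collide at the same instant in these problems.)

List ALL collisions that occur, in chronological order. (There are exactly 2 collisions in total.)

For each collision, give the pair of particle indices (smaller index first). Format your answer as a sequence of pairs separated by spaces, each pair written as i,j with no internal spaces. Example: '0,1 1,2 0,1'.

Answer: 0,1 1,2

Derivation:
Collision at t=2: particles 0 and 1 swap velocities; positions: p0=0 p1=0 p2=3; velocities now: v0=-4 v1=-2 v2=-4
Collision at t=7/2: particles 1 and 2 swap velocities; positions: p0=-6 p1=-3 p2=-3; velocities now: v0=-4 v1=-4 v2=-2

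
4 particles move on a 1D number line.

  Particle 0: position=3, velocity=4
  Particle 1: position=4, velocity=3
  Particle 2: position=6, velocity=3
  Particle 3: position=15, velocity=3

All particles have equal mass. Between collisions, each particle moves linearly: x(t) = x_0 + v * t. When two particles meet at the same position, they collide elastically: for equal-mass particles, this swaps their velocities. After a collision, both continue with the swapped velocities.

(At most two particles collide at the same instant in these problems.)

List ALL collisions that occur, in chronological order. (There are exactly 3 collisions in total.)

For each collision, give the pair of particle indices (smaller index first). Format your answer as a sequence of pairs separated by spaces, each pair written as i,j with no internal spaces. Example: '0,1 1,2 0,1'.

Answer: 0,1 1,2 2,3

Derivation:
Collision at t=1: particles 0 and 1 swap velocities; positions: p0=7 p1=7 p2=9 p3=18; velocities now: v0=3 v1=4 v2=3 v3=3
Collision at t=3: particles 1 and 2 swap velocities; positions: p0=13 p1=15 p2=15 p3=24; velocities now: v0=3 v1=3 v2=4 v3=3
Collision at t=12: particles 2 and 3 swap velocities; positions: p0=40 p1=42 p2=51 p3=51; velocities now: v0=3 v1=3 v2=3 v3=4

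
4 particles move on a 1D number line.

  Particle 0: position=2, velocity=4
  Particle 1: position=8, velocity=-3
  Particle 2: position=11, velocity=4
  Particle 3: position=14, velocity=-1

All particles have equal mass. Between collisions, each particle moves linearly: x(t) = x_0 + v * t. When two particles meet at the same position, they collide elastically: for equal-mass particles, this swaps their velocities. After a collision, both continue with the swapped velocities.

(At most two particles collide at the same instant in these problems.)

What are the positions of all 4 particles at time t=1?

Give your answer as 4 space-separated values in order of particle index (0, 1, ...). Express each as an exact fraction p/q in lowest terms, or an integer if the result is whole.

Answer: 5 6 13 15

Derivation:
Collision at t=3/5: particles 2 and 3 swap velocities; positions: p0=22/5 p1=31/5 p2=67/5 p3=67/5; velocities now: v0=4 v1=-3 v2=-1 v3=4
Collision at t=6/7: particles 0 and 1 swap velocities; positions: p0=38/7 p1=38/7 p2=92/7 p3=101/7; velocities now: v0=-3 v1=4 v2=-1 v3=4
Advance to t=1 (no further collisions before then); velocities: v0=-3 v1=4 v2=-1 v3=4; positions = 5 6 13 15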